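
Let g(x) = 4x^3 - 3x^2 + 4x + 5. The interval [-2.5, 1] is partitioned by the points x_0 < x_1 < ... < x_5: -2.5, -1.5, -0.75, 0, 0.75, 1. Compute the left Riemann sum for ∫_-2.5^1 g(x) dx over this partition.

Subinterval widths: 1, 0.75, 0.75, 0.75, 0.25.
Left endpoints: -2.5, -1.5, -0.75, 0, 0.75.
g(-2.5) = -86.25, g(-1.5) = -21.25, g(-0.75) = -1.375, g(0) = 5, g(0.75) = 8.
Sum = Σ Δx_i · g(x_i).
Sum = -97.46875.

-97.46875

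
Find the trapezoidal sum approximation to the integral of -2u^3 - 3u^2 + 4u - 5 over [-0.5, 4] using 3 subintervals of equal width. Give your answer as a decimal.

Δu = (4 − (-0.5))/3 = 1.5.
f(-0.5) = -7.5, f(1) = -6, f(2.5) = -45, f(4) = -165.
T_3 = (Δu/2)·[f(u_0) + 2f(u_1) + 2f(u_2) + f(u_3)].
Sum = -205.875.

-205.875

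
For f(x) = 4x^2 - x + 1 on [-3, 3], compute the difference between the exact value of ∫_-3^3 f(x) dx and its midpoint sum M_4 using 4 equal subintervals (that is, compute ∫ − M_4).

4.5

Exact integral: ∫_-3^3 f(x) dx = 78.
M_4 = 73.5.
Error = 78 − 73.5 = 4.5.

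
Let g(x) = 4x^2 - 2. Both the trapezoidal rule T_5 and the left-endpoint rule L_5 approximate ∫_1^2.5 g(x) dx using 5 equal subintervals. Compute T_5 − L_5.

T_5 = 16.59.
L_5 = 13.44.
T_5 − L_5 = 3.15.

3.15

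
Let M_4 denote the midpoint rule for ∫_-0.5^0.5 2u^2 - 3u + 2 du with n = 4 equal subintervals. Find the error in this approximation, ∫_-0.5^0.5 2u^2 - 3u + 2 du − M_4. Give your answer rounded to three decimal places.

0.010

Exact integral: ∫_-0.5^0.5 f(u) du ≈ 2.16667.
M_4 = 2.15625.
Error ≈ 2.16667 − 2.15625 ≈ 0.010.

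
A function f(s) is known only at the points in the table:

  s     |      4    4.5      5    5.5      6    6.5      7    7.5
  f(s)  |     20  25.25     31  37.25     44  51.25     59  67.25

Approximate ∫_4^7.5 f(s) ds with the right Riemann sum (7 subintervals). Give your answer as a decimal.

157.5

Δs = 0.5.
Sum = 0.5·[25.25 + 31 + 37.25 + 44 + 51.25 + 59 + 67.25] = 157.5.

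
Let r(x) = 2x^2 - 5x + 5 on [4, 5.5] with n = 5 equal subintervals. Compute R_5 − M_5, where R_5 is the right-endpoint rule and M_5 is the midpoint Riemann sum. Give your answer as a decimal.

R_5 = 43.32.
M_5 = 40.1025.
R_5 − M_5 = 3.2175.

3.2175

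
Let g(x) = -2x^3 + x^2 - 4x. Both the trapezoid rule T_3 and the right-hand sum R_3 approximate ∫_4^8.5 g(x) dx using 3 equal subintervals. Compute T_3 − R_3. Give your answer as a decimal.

796.5

T_3 = -2472.75.
R_3 = -3269.25.
T_3 − R_3 = 796.5.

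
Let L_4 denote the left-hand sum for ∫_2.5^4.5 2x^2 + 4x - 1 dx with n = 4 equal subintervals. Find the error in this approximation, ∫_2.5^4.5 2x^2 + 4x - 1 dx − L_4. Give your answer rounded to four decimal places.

8.8333

Exact integral: ∫_2.5^4.5 f(x) dx ≈ 76.333333.
L_4 = 67.5.
Error ≈ 76.333333 − 67.5 ≈ 8.8333.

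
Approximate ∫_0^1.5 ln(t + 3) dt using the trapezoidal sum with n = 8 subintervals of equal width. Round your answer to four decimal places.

1.9722

Δt = (1.5 − 0)/8 = 0.1875.
f(0) ≈ 1.0986, f(0.1875) ≈ 1.1592, f(0.375) ≈ 1.2164, f(0.5625) ≈ 1.2705, f(0.75) ≈ 1.3218, f(0.9375) ≈ 1.3705, f(1.125) ≈ 1.4171, f(1.3125) ≈ 1.4615, f(1.5) ≈ 1.5041.
T_8 = (Δt/2)·[f(t_0) + 2f(t_1) + ... + 2f(t_{7}) + f(t_8)].
Sum ≈ 1.9722.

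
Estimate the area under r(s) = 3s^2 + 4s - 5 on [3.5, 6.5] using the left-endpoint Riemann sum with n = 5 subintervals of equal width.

246.69

Δs = (6.5 − 3.5)/5 = 0.6.
Left endpoints: 3.5, 4.1, 4.7, 5.3, 5.9.
r(3.5) = 45.75, r(4.1) = 61.83, r(4.7) = 80.07, r(5.3) = 100.47, r(5.9) = 123.03.
Sum = Δs · [r(3.5) + r(4.1) + r(4.7) + r(5.3) + r(5.9)].
Sum = 246.69.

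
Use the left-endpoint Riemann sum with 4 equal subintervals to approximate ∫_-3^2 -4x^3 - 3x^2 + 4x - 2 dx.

79.53125

Δx = (2 − (-3))/4 = 1.25.
Left endpoints: -3, -1.75, -0.5, 0.75.
f(-3) = 67, f(-1.75) = 3.25, f(-0.5) = -4.25, f(0.75) = -2.375.
Sum = Δx · [f(-3) + f(-1.75) + f(-0.5) + f(0.75)].
Sum = 79.53125.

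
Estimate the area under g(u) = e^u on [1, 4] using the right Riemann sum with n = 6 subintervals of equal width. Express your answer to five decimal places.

65.92619

Δu = (4 − 1)/6 = 0.5.
Right endpoints: 1.5, 2, 2.5, 3, 3.5, 4.
g(1.5) ≈ 4.48169, g(2) ≈ 7.38906, g(2.5) ≈ 12.18249, g(3) ≈ 20.08554, g(3.5) ≈ 33.11545, g(4) ≈ 54.59815.
Sum = Δu · [g(1.5) + g(2) + g(2.5) + ...].
Sum ≈ 65.92619.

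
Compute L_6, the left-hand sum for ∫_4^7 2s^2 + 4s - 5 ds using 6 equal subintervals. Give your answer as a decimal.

Δs = (7 − 4)/6 = 0.5.
Left endpoints: 4, 4.5, 5, 5.5, 6, 6.5.
f(4) = 43, f(4.5) = 53.5, f(5) = 65, f(5.5) = 77.5, f(6) = 91, f(6.5) = 105.5.
Sum = Δs · [f(4) + f(4.5) + f(5) + ...].
Sum = 217.75.

217.75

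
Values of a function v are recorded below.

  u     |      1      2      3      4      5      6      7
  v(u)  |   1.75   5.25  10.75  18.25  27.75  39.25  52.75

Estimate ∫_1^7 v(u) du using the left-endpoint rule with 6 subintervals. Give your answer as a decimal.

103

Δu = 1.
Sum = 1·[1.75 + 5.25 + 10.75 + 18.25 + 27.75 + 39.25] = 103.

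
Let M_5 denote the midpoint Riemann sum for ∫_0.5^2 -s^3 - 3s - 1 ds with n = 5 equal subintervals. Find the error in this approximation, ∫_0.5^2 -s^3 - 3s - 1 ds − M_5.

-0.0421875

Exact integral: ∫_0.5^2 f(s) ds = -11.109375.
M_5 = -11.0671875.
Error = -11.109375 − (-11.0671875) = -0.0421875.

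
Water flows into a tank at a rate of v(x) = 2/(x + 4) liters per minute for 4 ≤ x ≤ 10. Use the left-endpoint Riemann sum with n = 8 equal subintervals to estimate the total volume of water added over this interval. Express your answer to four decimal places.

1.1604

Δx = (10 − 4)/8 = 0.75.
Left endpoints: 4, 4.75, 5.5, 6.25, 7, 7.75, 8.5, 9.25.
v(4) = 0.25, v(4.75) = 8/35, v(5.5) = 4/19, v(6.25) = 8/41, v(7) = 2/11, v(7.75) = 8/47, v(8.5) = 0.16, v(9.25) = 8/53.
Sum = Δx · [v(4) + v(4.75) + v(5.5) + ...].
Sum ≈ 1.1604.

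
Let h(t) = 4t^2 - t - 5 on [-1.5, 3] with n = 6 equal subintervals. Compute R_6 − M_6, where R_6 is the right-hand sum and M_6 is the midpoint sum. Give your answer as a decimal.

10.96875

R_6 = 24.75.
M_6 = 13.78125.
R_6 − M_6 = 10.96875.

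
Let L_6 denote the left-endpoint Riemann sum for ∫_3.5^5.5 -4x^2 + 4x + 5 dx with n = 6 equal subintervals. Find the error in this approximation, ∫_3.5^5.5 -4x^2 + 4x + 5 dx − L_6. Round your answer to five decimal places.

Exact integral: ∫_3.5^5.5 f(x) dx ≈ -118.6666667.
L_6 ≈ -108.1481481.
Error ≈ -118.6666667 − (-108.1481481) ≈ -10.51852.

-10.51852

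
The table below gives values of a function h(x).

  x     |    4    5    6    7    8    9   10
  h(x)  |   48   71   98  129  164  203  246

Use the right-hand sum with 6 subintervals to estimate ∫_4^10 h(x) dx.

911

Δx = 1.
Sum = 1·[71 + 98 + 129 + 164 + 203 + 246] = 911.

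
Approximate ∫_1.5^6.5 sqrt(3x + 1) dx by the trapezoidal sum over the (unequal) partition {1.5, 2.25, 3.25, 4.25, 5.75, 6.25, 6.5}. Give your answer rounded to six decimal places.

17.733693

Subinterval widths: 0.75, 1, 1, 1.5, 0.5, 0.25.
f(1.5) ≈ 2.345208, f(2.25) ≈ 2.783882, f(3.25) ≈ 3.278719, f(4.25) ≈ 3.708099, f(5.75) ≈ 4.272002, f(6.25) ≈ 4.444097, f(6.5) ≈ 4.527693.
On each subinterval the trapezoid contributes (Δx_i/2)·[f(x_{i-1}) + f(x_i)].
Sum ≈ 17.733693.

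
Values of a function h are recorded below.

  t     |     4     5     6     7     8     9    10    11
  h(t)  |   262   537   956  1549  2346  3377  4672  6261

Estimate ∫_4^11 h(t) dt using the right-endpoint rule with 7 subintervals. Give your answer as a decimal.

19698

Δt = 1.
Sum = 1·[537 + 956 + 1549 + 2346 + 3377 + 4672 + 6261] = 19698.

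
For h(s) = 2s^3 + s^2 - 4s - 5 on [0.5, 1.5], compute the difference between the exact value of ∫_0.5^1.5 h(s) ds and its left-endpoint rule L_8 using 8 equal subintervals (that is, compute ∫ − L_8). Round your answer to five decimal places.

Exact integral: ∫_0.5^1.5 h(s) ds ≈ -5.4166667.
L_8 = -5.6796875.
Error ≈ -5.4166667 − (-5.6796875) ≈ 0.26302.

0.26302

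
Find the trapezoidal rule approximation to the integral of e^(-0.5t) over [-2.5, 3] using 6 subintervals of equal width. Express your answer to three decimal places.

Δt = (3 − (-2.5))/6 = 11/12.
f(-2.5) ≈ 3.490, f(-19/12) ≈ 2.207, f(-2/3) ≈ 1.396, f(0.25) ≈ 0.882, f(7/6) ≈ 0.558, f(25/12) ≈ 0.353, f(3) ≈ 0.223.
T_6 = (Δt/2)·[f(t_0) + 2f(t_1) + ... + 2f(t_{5}) + f(t_6)].
Sum ≈ 6.648.

6.648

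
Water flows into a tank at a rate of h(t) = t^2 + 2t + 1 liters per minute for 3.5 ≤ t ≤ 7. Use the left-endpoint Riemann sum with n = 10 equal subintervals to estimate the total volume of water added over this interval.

132.706875

Δt = (7 − 3.5)/10 = 0.35.
Left endpoints: 3.5, 3.85, 4.2, 4.55, 4.9, 5.25, 5.6, 5.95, 6.3, 6.65.
h(3.5) = 20.25, h(3.85) = 23.5225, h(4.2) = 27.04, h(4.55) = 30.8025, h(4.9) = 34.81, h(5.25) = 39.0625, h(5.6) = 43.56, h(5.95) = 48.3025, h(6.3) = 53.29, h(6.65) = 58.5225.
Sum = Δt · [h(3.5) + h(3.85) + h(4.2) + ...].
Sum = 132.706875.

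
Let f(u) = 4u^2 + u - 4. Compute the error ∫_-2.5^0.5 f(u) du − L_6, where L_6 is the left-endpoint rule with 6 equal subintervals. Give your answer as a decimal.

-5.75

Exact integral: ∫_-2.5^0.5 f(u) du = 6.
L_6 = 11.75.
Error = 6 − 11.75 = -5.75.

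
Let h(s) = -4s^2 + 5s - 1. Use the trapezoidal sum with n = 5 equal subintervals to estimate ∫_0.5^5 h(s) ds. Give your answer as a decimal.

-111.555

Δs = (5 − 0.5)/5 = 0.9.
h(0.5) = 0.5, h(1.4) = -1.84, h(2.3) = -10.66, h(3.2) = -25.96, h(4.1) = -47.74, h(5) = -76.
T_5 = (Δs/2)·[h(s_0) + 2h(s_1) + ... + 2h(s_{4}) + h(s_5)].
Sum = -111.555.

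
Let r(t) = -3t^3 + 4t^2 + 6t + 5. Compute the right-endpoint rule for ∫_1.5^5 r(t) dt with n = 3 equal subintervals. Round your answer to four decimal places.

Δt = (5 − 1.5)/3 = 7/6.
Right endpoints: 8/3, 23/6, 5.
r(8/3) = -67/9, r(23/6) = -1973/24, r(5) = -240.
Sum = Δt · [r(8/3) + r(23/6) + r(5)].
Sum ≈ -384.5949.

-384.5949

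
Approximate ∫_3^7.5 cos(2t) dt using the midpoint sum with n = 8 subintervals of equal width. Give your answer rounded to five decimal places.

Δt = (7.5 − 3)/8 = 0.5625.
Midpoints: 3.28125, 3.84375, 4.40625, 4.96875, 5.53125, 6.09375, 6.65625, 7.21875.
f(3.28125) ≈ 0.96124, f(3.84375) ≈ 0.16571, f(4.40625) ≈ -0.81834, f(4.96875) ≈ -0.87141, f(5.53125) ≈ 0.06688, f(6.09375) ≈ 0.92908, f(6.65625) ≈ 0.73432, f(7.21875) ≈ -0.29584.
Sum = Δt · [f(3.28125) + f(3.84375) + f(4.40625) + ...].
Sum ≈ 0.49030.

0.49030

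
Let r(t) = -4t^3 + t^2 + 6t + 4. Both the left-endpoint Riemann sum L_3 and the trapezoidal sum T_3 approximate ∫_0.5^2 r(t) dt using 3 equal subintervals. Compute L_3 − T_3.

L_3 = 7.75.
T_3 = 3.0625.
L_3 − T_3 = 4.6875.

4.6875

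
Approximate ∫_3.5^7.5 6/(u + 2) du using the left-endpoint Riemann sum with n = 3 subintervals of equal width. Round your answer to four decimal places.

3.6049

Δu = (7.5 − 3.5)/3 = 4/3.
Left endpoints: 3.5, 29/6, 37/6.
f(3.5) = 12/11, f(29/6) = 36/41, f(37/6) = 36/49.
Sum = Δu · [f(3.5) + f(29/6) + f(37/6)].
Sum ≈ 3.6049.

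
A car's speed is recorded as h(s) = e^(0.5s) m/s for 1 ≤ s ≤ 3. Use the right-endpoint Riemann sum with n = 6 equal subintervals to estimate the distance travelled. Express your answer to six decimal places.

Δs = (3 − 1)/6 = 1/3.
Right endpoints: 4/3, 5/3, 2, 7/3, 8/3, 3.
h(4/3) ≈ 1.947734, h(5/3) ≈ 2.300976, h(2) ≈ 2.718282, h(7/3) ≈ 3.211271, h(8/3) ≈ 3.793668, h(3) ≈ 4.481689.
Sum = Δs · [h(4/3) + h(5/3) + h(2) + ...].
Sum ≈ 6.151206.

6.151206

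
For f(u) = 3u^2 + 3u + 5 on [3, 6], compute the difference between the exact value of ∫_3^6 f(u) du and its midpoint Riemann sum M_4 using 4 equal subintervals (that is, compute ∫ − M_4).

Exact integral: ∫_3^6 f(u) du = 244.5.
M_4 = 244.078125.
Error = 244.5 − 244.078125 = 0.421875.

0.421875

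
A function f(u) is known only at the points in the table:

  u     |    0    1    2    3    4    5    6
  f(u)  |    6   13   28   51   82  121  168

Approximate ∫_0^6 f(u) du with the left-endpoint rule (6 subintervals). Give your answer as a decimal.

Δu = 1.
Sum = 1·[6 + 13 + 28 + 51 + 82 + 121] = 301.

301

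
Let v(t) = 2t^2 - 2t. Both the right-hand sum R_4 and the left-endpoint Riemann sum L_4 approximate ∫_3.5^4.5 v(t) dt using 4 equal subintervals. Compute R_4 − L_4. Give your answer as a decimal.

R_4 = 25.9375.
L_4 = 22.4375.
R_4 − L_4 = 3.5.

3.5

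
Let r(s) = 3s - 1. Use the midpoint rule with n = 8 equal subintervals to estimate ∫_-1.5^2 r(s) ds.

Δs = (2 − (-1.5))/8 = 0.4375.
Midpoints: -1.28125, -0.84375, -0.40625, 0.03125, 0.46875, 0.90625, 1.34375, 1.78125.
r(-1.28125) = -4.84375, r(-0.84375) = -3.53125, r(-0.40625) = -2.21875, r(0.03125) = -0.90625, r(0.46875) = 0.40625, r(0.90625) = 1.71875, r(1.34375) = 3.03125, r(1.78125) = 4.34375.
Sum = Δs · [r(-1.28125) + r(-0.84375) + r(-0.40625) + ...].
Sum = -0.875.

-0.875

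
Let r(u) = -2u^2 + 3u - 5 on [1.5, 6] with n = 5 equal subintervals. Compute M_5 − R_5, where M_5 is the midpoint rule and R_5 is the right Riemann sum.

26.1225

M_5 = -113.0175.
R_5 = -139.14.
M_5 − R_5 = 26.1225.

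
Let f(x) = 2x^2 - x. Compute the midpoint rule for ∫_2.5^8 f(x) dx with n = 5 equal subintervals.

Δx = (8 − 2.5)/5 = 1.1.
Midpoints: 3.05, 4.15, 5.25, 6.35, 7.45.
f(3.05) = 15.555, f(4.15) = 30.295, f(5.25) = 49.875, f(6.35) = 74.295, f(7.45) = 103.555.
Sum = Δx · [f(3.05) + f(4.15) + f(5.25) + f(6.35) + f(7.45)].
Sum = 300.9325.

300.9325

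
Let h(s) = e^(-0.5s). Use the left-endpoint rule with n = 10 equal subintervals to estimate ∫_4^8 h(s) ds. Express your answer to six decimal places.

Δs = (8 − 4)/10 = 0.4.
Left endpoints: 4, 4.4, 4.8, 5.2, 5.6, 6, 6.4, 6.8, 7.2, 7.6.
h(4) ≈ 0.135335, h(4.4) ≈ 0.110803, h(4.8) ≈ 0.090718, h(5.2) ≈ 0.074274, h(5.6) ≈ 0.060810, h(6) ≈ 0.049787, h(6.4) ≈ 0.040762, h(6.8) ≈ 0.033373, h(7.2) ≈ 0.027324, h(7.6) ≈ 0.022371.
Sum = Δs · [h(4) + h(4.4) + h(4.8) + ...].
Sum ≈ 0.258223.

0.258223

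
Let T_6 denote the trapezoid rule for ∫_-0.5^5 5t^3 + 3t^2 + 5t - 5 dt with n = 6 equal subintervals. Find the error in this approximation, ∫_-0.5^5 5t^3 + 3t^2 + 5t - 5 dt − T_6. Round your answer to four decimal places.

-28.3069

Exact integral: ∫_-0.5^5 f(t) dt = 940.671875.
T_6 ≈ 968.978733.
Error ≈ 940.671875 − 968.978733 ≈ -28.3069.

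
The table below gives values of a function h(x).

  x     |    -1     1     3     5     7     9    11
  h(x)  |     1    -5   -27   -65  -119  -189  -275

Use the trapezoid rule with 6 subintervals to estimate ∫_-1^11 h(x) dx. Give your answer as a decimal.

Δx = 2.
T_6 = (2/2)·[1 + 2·(-5) + 2·(-27) + 2·(-65) + 2·(-119) + 2·(-189) + (-275)] = -1084.

-1084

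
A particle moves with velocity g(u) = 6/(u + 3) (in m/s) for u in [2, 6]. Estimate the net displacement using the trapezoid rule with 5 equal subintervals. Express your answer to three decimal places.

Δu = (6 − 2)/5 = 0.8.
g(2) = 1.2, g(2.8) = 30/29, g(3.6) = 10/11, g(4.4) = 30/37, g(5.2) = 30/41, g(6) = 2/3.
T_5 = (Δu/2)·[g(u_0) + 2g(u_1) + ... + 2g(u_{4}) + g(u_5)].
Sum ≈ 3.536.

3.536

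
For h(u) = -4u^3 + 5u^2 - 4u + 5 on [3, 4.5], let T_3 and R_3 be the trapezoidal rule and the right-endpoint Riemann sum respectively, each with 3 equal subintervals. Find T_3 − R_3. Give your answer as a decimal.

51.5625

T_3 = -239.6875.
R_3 = -291.25.
T_3 − R_3 = 51.5625.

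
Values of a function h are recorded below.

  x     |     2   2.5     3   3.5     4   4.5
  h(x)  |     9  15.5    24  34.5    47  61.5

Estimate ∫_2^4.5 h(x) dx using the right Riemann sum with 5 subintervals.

Δx = 0.5.
Sum = 0.5·[15.5 + 24 + 34.5 + 47 + 61.5] = 91.25.

91.25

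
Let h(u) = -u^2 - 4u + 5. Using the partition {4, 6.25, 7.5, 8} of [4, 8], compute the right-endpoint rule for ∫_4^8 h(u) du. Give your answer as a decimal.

Subinterval widths: 2.25, 1.25, 0.5.
Right endpoints: 6.25, 7.5, 8.
h(6.25) = -59.0625, h(7.5) = -81.25, h(8) = -91.
Sum = Σ Δu_i · h(u_i).
Sum = -279.953125.

-279.953125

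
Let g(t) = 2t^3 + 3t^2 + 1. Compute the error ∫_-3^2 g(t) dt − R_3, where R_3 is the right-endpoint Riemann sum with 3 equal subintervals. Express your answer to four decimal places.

-45.8333

Exact integral: ∫_-3^2 g(t) dt = 7.5.
R_3 ≈ 53.333333.
Error ≈ 7.5 − 53.333333 ≈ -45.8333.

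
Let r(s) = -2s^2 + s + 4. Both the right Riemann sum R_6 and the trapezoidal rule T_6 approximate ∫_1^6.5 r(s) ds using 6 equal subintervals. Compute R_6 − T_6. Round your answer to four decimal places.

R_6 ≈ -176.623843.
T_6 ≈ -141.332176.
R_6 − T_6 ≈ -35.2917.

-35.2917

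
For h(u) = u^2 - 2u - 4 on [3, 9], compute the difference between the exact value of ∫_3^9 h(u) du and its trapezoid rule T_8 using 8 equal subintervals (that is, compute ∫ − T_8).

Exact integral: ∫_3^9 h(u) du = 138.
T_8 = 138.5625.
Error = 138 − 138.5625 = -0.5625.

-0.5625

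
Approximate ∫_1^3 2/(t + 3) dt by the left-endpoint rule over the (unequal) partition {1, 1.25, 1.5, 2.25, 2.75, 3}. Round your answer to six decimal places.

0.853413

Subinterval widths: 0.25, 0.25, 0.75, 0.5, 0.25.
Left endpoints: 1, 1.25, 1.5, 2.25, 2.75.
f(1) = 0.5, f(1.25) = 8/17, f(1.5) = 4/9, f(2.25) = 8/21, f(2.75) = 8/23.
Sum = Σ Δt_i · f(t_i).
Sum ≈ 0.853413.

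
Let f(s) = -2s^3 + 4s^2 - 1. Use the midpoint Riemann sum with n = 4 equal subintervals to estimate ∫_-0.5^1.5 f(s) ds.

0.125

Δs = (1.5 − (-0.5))/4 = 0.5.
Midpoints: -0.25, 0.25, 0.75, 1.25.
f(-0.25) = -0.71875, f(0.25) = -0.78125, f(0.75) = 0.40625, f(1.25) = 1.34375.
Sum = Δs · [f(-0.25) + f(0.25) + f(0.75) + f(1.25)].
Sum = 0.125.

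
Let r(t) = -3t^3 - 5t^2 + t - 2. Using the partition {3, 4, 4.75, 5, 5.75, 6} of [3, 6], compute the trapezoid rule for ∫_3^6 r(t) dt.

-1231.984375

Subinterval widths: 1, 0.75, 0.25, 0.75, 0.25.
r(3) = -125, r(4) = -270, r(4.75) = -431.578125, r(5) = -497, r(5.75) = -731.890625, r(6) = -824.
On each subinterval the trapezoid contributes (Δt_i/2)·[r(t_{i-1}) + r(t_i)].
Sum = -1231.984375.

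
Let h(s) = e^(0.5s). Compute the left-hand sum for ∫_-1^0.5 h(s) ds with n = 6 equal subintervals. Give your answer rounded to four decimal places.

1.2721

Δs = (0.5 − (-1))/6 = 0.25.
Left endpoints: -1, -0.75, -0.5, -0.25, 0, 0.25.
h(-1) ≈ 0.6065, h(-0.75) ≈ 0.6873, h(-0.5) ≈ 0.7788, h(-0.25) ≈ 0.8825, h(0) ≈ 1.0000, h(0.25) ≈ 1.1331.
Sum = Δs · [h(-1) + h(-0.75) + h(-0.5) + ...].
Sum ≈ 1.2721.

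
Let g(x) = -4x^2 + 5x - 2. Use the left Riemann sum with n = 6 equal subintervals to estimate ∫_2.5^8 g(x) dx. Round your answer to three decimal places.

Δx = (8 − 2.5)/6 = 11/12.
Left endpoints: 2.5, 41/12, 13/3, 5.25, 37/6, 85/12.
g(2.5) = -14.5, g(41/12) = -569/18, g(13/3) = -499/9, g(5.25) = -86, g(37/6) = -2219/18, g(85/12) = -3011/18.
Sum = Δx · [g(2.5) + g(41/12) + g(13/3) + ...].
Sum ≈ -438.269.

-438.269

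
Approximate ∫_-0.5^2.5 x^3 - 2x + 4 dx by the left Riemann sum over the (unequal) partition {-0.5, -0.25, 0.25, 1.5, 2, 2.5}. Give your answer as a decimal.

Subinterval widths: 0.25, 0.5, 1.25, 0.5, 0.5.
Left endpoints: -0.5, -0.25, 0.25, 1.5, 2.
f(-0.5) = 4.875, f(-0.25) = 4.484375, f(0.25) = 3.515625, f(1.5) = 4.375, f(2) = 8.
Sum = Σ Δx_i · f(x_i).
Sum = 14.04296875.

14.04296875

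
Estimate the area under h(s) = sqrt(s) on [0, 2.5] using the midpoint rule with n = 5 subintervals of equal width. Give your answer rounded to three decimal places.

2.653

Δs = (2.5 − 0)/5 = 0.5.
Midpoints: 0.25, 0.75, 1.25, 1.75, 2.25.
h(0.25) ≈ 0.500, h(0.75) ≈ 0.866, h(1.25) ≈ 1.118, h(1.75) ≈ 1.323, h(2.25) ≈ 1.500.
Sum = Δs · [h(0.25) + h(0.75) + h(1.25) + h(1.75) + h(2.25)].
Sum ≈ 2.653.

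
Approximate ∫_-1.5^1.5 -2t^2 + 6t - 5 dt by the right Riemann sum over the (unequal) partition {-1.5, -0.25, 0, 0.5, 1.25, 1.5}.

-11.375

Subinterval widths: 1.25, 0.25, 0.5, 0.75, 0.25.
Right endpoints: -0.25, 0, 0.5, 1.25, 1.5.
f(-0.25) = -6.625, f(0) = -5, f(0.5) = -2.5, f(1.25) = -0.625, f(1.5) = -0.5.
Sum = Σ Δt_i · f(t_i).
Sum = -11.375.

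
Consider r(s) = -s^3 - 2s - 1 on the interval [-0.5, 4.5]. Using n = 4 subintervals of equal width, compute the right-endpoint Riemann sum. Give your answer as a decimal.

-198.59375

Δs = (4.5 − (-0.5))/4 = 1.25.
Right endpoints: 0.75, 2, 3.25, 4.5.
r(0.75) = -2.921875, r(2) = -13, r(3.25) = -41.828125, r(4.5) = -101.125.
Sum = Δs · [r(0.75) + r(2) + r(3.25) + r(4.5)].
Sum = -198.59375.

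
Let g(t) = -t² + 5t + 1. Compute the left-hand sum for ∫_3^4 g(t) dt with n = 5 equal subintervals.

6.36

Δt = (4 − 3)/5 = 0.2.
Left endpoints: 3, 3.2, 3.4, 3.6, 3.8.
g(3) = 7, g(3.2) = 6.76, g(3.4) = 6.44, g(3.6) = 6.04, g(3.8) = 5.56.
Sum = Δt · [g(3) + g(3.2) + g(3.4) + g(3.6) + g(3.8)].
Sum = 6.36.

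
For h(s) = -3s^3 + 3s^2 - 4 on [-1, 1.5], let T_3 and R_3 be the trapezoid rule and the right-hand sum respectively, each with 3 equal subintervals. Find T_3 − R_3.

3.90625

T_3 ≈ -8.45486.
R_3 ≈ -12.36111.
T_3 − R_3 = 3.90625.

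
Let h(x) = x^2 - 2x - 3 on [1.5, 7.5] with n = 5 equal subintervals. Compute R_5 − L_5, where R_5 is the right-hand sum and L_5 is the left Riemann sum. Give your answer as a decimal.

R_5 = 94.14.
L_5 = 43.74.
R_5 − L_5 = 50.4.

50.4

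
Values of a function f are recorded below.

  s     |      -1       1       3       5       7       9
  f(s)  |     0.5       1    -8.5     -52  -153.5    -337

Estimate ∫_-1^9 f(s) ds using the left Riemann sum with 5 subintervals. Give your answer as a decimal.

Δs = 2.
Sum = 2·[0.5 + 1 + (-8.5) + (-52) + (-153.5)] = -425.

-425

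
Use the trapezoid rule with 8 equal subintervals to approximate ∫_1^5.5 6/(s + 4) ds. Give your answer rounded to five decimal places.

3.85569

Δs = (5.5 − 1)/8 = 0.5625.
f(1) = 1.2, f(1.5625) = 96/89, f(2.125) = 48/49, f(2.6875) = 96/107, f(3.25) = 24/29, f(3.8125) = 0.768, f(4.375) = 48/67, f(4.9375) = 96/143, f(5.5) = 12/19.
T_8 = (Δs/2)·[f(s_0) + 2f(s_1) + ... + 2f(s_{7}) + f(s_8)].
Sum ≈ 3.85569.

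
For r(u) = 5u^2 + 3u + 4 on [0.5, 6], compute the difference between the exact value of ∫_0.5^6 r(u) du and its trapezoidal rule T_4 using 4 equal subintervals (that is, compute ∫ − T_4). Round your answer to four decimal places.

Exact integral: ∫_0.5^6 r(u) du ≈ 435.416667.
T_4 = 444.08203125.
Error ≈ 435.416667 − 444.08203125 ≈ -8.6654.

-8.6654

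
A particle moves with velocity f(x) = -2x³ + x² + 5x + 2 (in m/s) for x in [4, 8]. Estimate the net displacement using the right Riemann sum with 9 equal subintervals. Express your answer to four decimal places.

-1831.2757

Δx = (8 − 4)/9 = 4/9.
Right endpoints: 40/9, 44/9, 16/3, 52/9, 56/9, 20/3, 64/9, 68/9, 8.
f(40/9) = -95942/729, f(44/9) = -133666/729, f(16/3) = -6650/27, f(52/9) = -234362/729, f(56/9) = -298870/729, f(20/3) = -13846/27, f(64/9) = -460046/729, f(68/9) = -558250/729, f(8) = -918.
Sum = Δx · [f(40/9) + f(44/9) + f(16/3) + ...].
Sum ≈ -1831.2757.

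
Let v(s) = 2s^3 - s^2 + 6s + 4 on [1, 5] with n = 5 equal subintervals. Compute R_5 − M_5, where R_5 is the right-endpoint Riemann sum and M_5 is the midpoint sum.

110.08

R_5 = 465.12.
M_5 = 355.04.
R_5 − M_5 = 110.08.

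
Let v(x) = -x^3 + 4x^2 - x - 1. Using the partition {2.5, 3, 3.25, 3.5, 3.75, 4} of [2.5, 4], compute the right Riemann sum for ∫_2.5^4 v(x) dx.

2.265625

Subinterval widths: 0.5, 0.25, 0.25, 0.25, 0.25.
Right endpoints: 3, 3.25, 3.5, 3.75, 4.
v(3) = 5, v(3.25) = 3.671875, v(3.5) = 1.625, v(3.75) = -1.234375, v(4) = -5.
Sum = Σ Δx_i · v(x_i).
Sum = 2.265625.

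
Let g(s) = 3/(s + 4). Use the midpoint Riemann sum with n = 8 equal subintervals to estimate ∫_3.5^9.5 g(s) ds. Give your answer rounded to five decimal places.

Δs = (9.5 − 3.5)/8 = 0.75.
Midpoints: 3.875, 4.625, 5.375, 6.125, 6.875, 7.625, 8.375, 9.125.
g(3.875) = 8/21, g(4.625) = 8/23, g(5.375) = 0.32, g(6.125) = 8/27, g(6.875) = 8/29, g(7.625) = 8/31, g(8.375) = 8/33, g(9.125) = 8/35.
Sum = Δs · [g(3.875) + g(4.625) + g(5.375) + ...].
Sum ≈ 1.76250.

1.76250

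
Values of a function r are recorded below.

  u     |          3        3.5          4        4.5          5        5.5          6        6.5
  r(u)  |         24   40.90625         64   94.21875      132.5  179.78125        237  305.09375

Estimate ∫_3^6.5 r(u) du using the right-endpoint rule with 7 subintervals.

Δu = 0.5.
Sum = 0.5·[40.90625 + 64 + 94.21875 + 132.5 + 179.78125 + 237 + 305.09375] = 526.75.

526.75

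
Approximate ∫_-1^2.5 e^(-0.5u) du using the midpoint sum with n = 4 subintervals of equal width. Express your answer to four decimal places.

2.7028

Δu = (2.5 − (-1))/4 = 0.875.
Midpoints: -0.5625, 0.3125, 1.1875, 2.0625.
f(-0.5625) ≈ 1.3248, f(0.3125) ≈ 0.8553, f(1.1875) ≈ 0.5523, f(2.0625) ≈ 0.3566.
Sum = Δu · [f(-0.5625) + f(0.3125) + f(1.1875) + f(2.0625)].
Sum ≈ 2.7028.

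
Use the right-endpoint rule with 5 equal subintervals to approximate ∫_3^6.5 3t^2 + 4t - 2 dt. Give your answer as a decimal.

347.795

Δt = (6.5 − 3)/5 = 0.7.
Right endpoints: 3.7, 4.4, 5.1, 5.8, 6.5.
f(3.7) = 53.87, f(4.4) = 73.68, f(5.1) = 96.43, f(5.8) = 122.12, f(6.5) = 150.75.
Sum = Δt · [f(3.7) + f(4.4) + f(5.1) + f(5.8) + f(6.5)].
Sum = 347.795.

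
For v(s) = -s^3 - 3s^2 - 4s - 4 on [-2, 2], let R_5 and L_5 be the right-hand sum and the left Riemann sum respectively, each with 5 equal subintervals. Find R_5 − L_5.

R_5 = -46.08.
L_5 = -20.48.
R_5 − L_5 = -25.6.

-25.6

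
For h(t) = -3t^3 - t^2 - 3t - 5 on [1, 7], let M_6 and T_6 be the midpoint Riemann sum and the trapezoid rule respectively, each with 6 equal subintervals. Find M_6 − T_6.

M_6 = -1997.5.
T_6 = -2053.
M_6 − T_6 = 55.5.

55.5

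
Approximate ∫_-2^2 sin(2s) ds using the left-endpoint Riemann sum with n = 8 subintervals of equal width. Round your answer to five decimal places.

Δs = (2 − (-2))/8 = 0.5.
Left endpoints: -2, -1.5, -1, -0.5, 0, 0.5, 1, 1.5.
f(-2) ≈ 0.75680, f(-1.5) ≈ -0.14112, f(-1) ≈ -0.90930, f(-0.5) ≈ -0.84147, f(0) ≈ 0.00000, f(0.5) ≈ 0.84147, f(1) ≈ 0.90930, f(1.5) ≈ 0.14112.
Sum = Δs · [f(-2) + f(-1.5) + f(-1) + ...].
Sum ≈ 0.37840.

0.37840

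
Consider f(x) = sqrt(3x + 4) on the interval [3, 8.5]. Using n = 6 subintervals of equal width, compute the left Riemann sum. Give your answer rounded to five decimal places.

Δx = (8.5 − 3)/6 = 11/12.
Left endpoints: 3, 47/12, 29/6, 5.75, 20/3, 91/12.
f(3) ≈ 3.60555, f(47/12) ≈ 3.96863, f(29/6) ≈ 4.30116, f(5.75) ≈ 4.60977, f(20/3) ≈ 4.89898, f(91/12) ≈ 5.17204.
Sum = Δx · [f(3) + f(47/12) + f(29/6) + ...].
Sum ≈ 24.34312.

24.34312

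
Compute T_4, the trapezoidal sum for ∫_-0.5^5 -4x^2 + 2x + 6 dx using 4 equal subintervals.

-116.015625

Δx = (5 − (-0.5))/4 = 1.375.
f(-0.5) = 4, f(0.875) = 4.6875, f(2.25) = -9.75, f(3.625) = -39.3125, f(5) = -84.
T_4 = (Δx/2)·[f(x_0) + 2f(x_1) + 2f(x_2) + 2f(x_3) + f(x_4)].
Sum = -116.015625.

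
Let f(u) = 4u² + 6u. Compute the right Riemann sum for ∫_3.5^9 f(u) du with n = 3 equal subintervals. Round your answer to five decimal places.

1415.74074

Δu = (9 − 3.5)/3 = 11/6.
Right endpoints: 16/3, 43/6, 9.
f(16/3) = 1312/9, f(43/6) = 2236/9, f(9) = 378.
Sum = Δu · [f(16/3) + f(43/6) + f(9)].
Sum ≈ 1415.74074.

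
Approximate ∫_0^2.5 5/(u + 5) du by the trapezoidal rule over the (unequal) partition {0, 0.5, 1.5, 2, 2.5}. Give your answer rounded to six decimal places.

2.032551

Subinterval widths: 0.5, 1, 0.5, 0.5.
f(0) = 1, f(0.5) = 10/11, f(1.5) = 10/13, f(2) = 5/7, f(2.5) = 2/3.
On each subinterval the trapezoid contributes (Δu_i/2)·[f(u_{i-1}) + f(u_i)].
Sum ≈ 2.032551.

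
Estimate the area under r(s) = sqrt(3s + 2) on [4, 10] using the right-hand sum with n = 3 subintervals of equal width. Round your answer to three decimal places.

Δs = (10 − 4)/3 = 2.
Right endpoints: 6, 8, 10.
r(6) ≈ 4.472, r(8) ≈ 5.099, r(10) ≈ 5.657.
Sum = Δs · [r(6) + r(8) + r(10)].
Sum ≈ 30.456.

30.456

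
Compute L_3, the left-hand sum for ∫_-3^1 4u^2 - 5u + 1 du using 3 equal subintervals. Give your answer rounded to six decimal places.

100.740741

Δu = (1 − (-3))/3 = 4/3.
Left endpoints: -3, -5/3, -1/3.
f(-3) = 52, f(-5/3) = 184/9, f(-1/3) = 28/9.
Sum = Δu · [f(-3) + f(-5/3) + f(-1/3)].
Sum ≈ 100.740741.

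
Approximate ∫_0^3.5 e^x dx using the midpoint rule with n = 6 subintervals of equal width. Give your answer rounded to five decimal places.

31.66459

Δx = (3.5 − 0)/6 = 7/12.
Midpoints: 7/24, 0.875, 35/24, 49/24, 2.625, 77/24.
f(7/24) ≈ 1.33866, f(0.875) ≈ 2.39888, f(35/24) ≈ 4.29879, f(49/24) ≈ 7.70344, f(2.625) ≈ 13.80457, f(77/24) ≈ 24.73782.
Sum = Δx · [f(7/24) + f(0.875) + f(35/24) + ...].
Sum ≈ 31.66459.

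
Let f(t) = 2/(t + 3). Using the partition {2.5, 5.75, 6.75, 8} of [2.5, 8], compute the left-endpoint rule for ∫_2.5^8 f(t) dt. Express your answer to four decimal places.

Subinterval widths: 3.25, 1, 1.25.
Left endpoints: 2.5, 5.75, 6.75.
f(2.5) = 4/11, f(5.75) = 8/35, f(6.75) = 8/39.
Sum = Σ Δt_i · f(t_i).
Sum ≈ 1.6668.

1.6668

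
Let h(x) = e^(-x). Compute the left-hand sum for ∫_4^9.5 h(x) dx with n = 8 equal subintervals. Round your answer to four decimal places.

0.0252

Δx = (9.5 − 4)/8 = 0.6875.
Left endpoints: 4, 4.6875, 5.375, 6.0625, 6.75, 7.4375, 8.125, 8.8125.
h(4) ≈ 0.0183, h(4.6875) ≈ 0.0092, h(5.375) ≈ 0.0046, h(6.0625) ≈ 0.0023, h(6.75) ≈ 0.0012, h(7.4375) ≈ 0.0006, h(8.125) ≈ 0.0003, h(8.8125) ≈ 0.0001.
Sum = Δx · [h(4) + h(4.6875) + h(5.375) + ...].
Sum ≈ 0.0252.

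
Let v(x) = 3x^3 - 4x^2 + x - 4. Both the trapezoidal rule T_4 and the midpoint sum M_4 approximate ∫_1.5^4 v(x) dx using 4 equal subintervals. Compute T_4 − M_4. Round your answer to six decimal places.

T_4 ≈ 107.62207031.
M_4 ≈ 102.55615234.
T_4 − M_4 ≈ 5.065918.

5.065918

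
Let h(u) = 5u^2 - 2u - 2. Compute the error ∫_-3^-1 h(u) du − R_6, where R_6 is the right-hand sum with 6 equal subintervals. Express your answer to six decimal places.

7.148148

Exact integral: ∫_-3^-1 h(u) du ≈ 47.33333333.
R_6 ≈ 40.18518519.
Error ≈ 47.33333333 − 40.18518519 ≈ 7.148148.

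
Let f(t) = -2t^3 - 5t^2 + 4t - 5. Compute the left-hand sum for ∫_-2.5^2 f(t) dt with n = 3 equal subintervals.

-47.25

Δt = (2 − (-2.5))/3 = 1.5.
Left endpoints: -2.5, -1, 0.5.
f(-2.5) = -15, f(-1) = -12, f(0.5) = -4.5.
Sum = Δt · [f(-2.5) + f(-1) + f(0.5)].
Sum = -47.25.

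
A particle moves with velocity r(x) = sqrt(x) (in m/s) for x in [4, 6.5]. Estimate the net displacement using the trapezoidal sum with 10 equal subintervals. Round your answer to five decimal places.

Δx = (6.5 − 4)/10 = 0.25.
r(4) ≈ 2.00000, r(4.25) ≈ 2.06155, r(4.5) ≈ 2.12132, r(4.75) ≈ 2.17945, r(5) ≈ 2.23607, r(5.25) ≈ 2.29129, r(5.5) ≈ 2.34521, r(5.75) ≈ 2.39792, r(6) ≈ 2.44949, r(6.25) ≈ 2.50000, r(6.5) ≈ 2.54951.
T_10 = (Δx/2)·[r(x_0) + 2r(x_1) + ... + 2r(x_{9}) + r(x_10)].
Sum ≈ 5.71426.

5.71426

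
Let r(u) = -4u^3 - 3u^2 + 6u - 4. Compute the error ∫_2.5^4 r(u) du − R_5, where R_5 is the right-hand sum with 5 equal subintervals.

33.0075

Exact integral: ∫_2.5^4 r(u) du = -242.0625.
R_5 = -275.07.
Error = -242.0625 − (-275.07) = 33.0075.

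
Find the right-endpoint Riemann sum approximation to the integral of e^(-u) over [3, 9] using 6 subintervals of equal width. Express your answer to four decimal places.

0.0289

Δu = (9 − 3)/6 = 1.
Right endpoints: 4, 5, 6, 7, 8, 9.
f(4) ≈ 0.0183, f(5) ≈ 0.0067, f(6) ≈ 0.0025, f(7) ≈ 0.0009, f(8) ≈ 0.0003, f(9) ≈ 0.0001.
Sum = Δu · [f(4) + f(5) + f(6) + ...].
Sum ≈ 0.0289.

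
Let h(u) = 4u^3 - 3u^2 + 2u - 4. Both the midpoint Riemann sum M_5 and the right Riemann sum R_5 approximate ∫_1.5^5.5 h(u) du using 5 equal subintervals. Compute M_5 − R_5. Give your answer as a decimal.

-255.36

M_5 = 750.68.
R_5 = 1006.04.
M_5 − R_5 = -255.36.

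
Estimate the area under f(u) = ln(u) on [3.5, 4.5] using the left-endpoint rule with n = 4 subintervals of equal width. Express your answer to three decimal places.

Δu = (4.5 − 3.5)/4 = 0.25.
Left endpoints: 3.5, 3.75, 4, 4.25.
f(3.5) ≈ 1.253, f(3.75) ≈ 1.322, f(4) ≈ 1.386, f(4.25) ≈ 1.447.
Sum = Δu · [f(3.5) + f(3.75) + f(4) + f(4.25)].
Sum ≈ 1.352.

1.352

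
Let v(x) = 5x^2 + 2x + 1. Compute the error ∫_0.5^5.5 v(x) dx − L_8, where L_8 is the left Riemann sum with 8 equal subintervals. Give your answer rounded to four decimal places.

Exact integral: ∫_0.5^5.5 v(x) dx ≈ 312.083333.
L_8 = 263.7109375.
Error ≈ 312.083333 − 263.7109375 ≈ 48.3724.

48.3724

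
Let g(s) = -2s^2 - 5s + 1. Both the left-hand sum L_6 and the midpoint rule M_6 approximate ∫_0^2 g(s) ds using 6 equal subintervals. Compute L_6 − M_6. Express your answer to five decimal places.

2.88889

L_6 ≈ -10.4074074.
M_6 ≈ -13.2962963.
L_6 − M_6 ≈ 2.88889.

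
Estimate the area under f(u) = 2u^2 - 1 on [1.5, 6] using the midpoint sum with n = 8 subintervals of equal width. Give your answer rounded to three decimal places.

137.013

Δu = (6 − 1.5)/8 = 0.5625.
Midpoints: 1.78125, 2.34375, 2.90625, 3.46875, 4.03125, 4.59375, 5.15625, 5.71875.
f(1.78125) = 2737/512, f(2.34375) = 5113/512, f(2.90625) = 8137/512, f(3.46875) = 11809/512, f(4.03125) = 16129/512, f(4.59375) = 21097/512, f(5.15625) = 26713/512, f(5.71875) = 32977/512.
Sum = Δu · [f(1.78125) + f(2.34375) + f(2.90625) + ...].
Sum ≈ 137.013.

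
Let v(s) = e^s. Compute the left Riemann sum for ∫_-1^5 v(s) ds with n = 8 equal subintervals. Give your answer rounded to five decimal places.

99.40372

Δs = (5 − (-1))/8 = 0.75.
Left endpoints: -1, -0.25, 0.5, 1.25, 2, 2.75, 3.5, 4.25.
v(-1) ≈ 0.36788, v(-0.25) ≈ 0.77880, v(0.5) ≈ 1.64872, v(1.25) ≈ 3.49034, v(2) ≈ 7.38906, v(2.75) ≈ 15.64263, v(3.5) ≈ 33.11545, v(4.25) ≈ 70.10541.
Sum = Δs · [v(-1) + v(-0.25) + v(0.5) + ...].
Sum ≈ 99.40372.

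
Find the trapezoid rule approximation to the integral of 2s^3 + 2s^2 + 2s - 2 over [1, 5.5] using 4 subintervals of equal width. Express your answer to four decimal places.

607.9395

Δs = (5.5 − 1)/4 = 1.125.
f(1) = 4, f(2.125) = 30.47265625, f(3.25) = 94.28125, f(4.375) = 212.51171875, f(5.5) = 402.25.
T_4 = (Δs/2)·[f(s_0) + 2f(s_1) + 2f(s_2) + 2f(s_3) + f(s_4)].
Sum ≈ 607.9395.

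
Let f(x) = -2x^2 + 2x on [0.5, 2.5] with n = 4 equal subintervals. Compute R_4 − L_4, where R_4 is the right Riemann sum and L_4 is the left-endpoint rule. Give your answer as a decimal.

R_4 = -6.5.
L_4 = -2.5.
R_4 − L_4 = -4.

-4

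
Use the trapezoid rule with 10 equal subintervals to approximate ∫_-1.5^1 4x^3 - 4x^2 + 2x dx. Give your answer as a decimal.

-11.328125

Δx = (1 − (-1.5))/10 = 0.25.
f(-1.5) = -25.5, f(-1.25) = -16.5625, f(-1) = -10, f(-0.75) = -5.4375, f(-0.5) = -2.5, f(-0.25) = -0.8125, f(0) = 0, f(0.25) = 0.3125, f(0.5) = 0.5, f(0.75) = 0.9375, f(1) = 2.
T_10 = (Δx/2)·[f(x_0) + 2f(x_1) + ... + 2f(x_{9}) + f(x_10)].
Sum = -11.328125.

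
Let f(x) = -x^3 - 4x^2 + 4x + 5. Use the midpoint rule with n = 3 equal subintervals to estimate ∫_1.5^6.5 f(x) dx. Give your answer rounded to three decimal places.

-683.148

Δx = (6.5 − 1.5)/3 = 5/3.
Midpoints: 7/3, 4, 17/3.
f(7/3) = -544/27, f(4) = -107, f(17/3) = -7634/27.
Sum = Δx · [f(7/3) + f(4) + f(17/3)].
Sum ≈ -683.148.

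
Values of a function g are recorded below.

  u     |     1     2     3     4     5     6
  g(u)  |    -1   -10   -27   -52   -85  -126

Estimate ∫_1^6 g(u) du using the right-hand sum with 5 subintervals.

-300

Δu = 1.
Sum = 1·[(-10) + (-27) + (-52) + (-85) + (-126)] = -300.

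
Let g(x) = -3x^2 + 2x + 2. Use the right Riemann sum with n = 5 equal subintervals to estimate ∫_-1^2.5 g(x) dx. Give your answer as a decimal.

Δx = (2.5 − (-1))/5 = 0.7.
Right endpoints: -0.3, 0.4, 1.1, 1.8, 2.5.
g(-0.3) = 1.13, g(0.4) = 2.32, g(1.1) = 0.57, g(1.8) = -4.12, g(2.5) = -11.75.
Sum = Δx · [g(-0.3) + g(0.4) + g(1.1) + g(1.8) + g(2.5)].
Sum = -8.295.

-8.295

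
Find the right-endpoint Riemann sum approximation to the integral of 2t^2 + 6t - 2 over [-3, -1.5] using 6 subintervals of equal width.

-8.03125

Δt = (-1.5 − (-3))/6 = 0.25.
Right endpoints: -2.75, -2.5, -2.25, -2, -1.75, -1.5.
f(-2.75) = -3.375, f(-2.5) = -4.5, f(-2.25) = -5.375, f(-2) = -6, f(-1.75) = -6.375, f(-1.5) = -6.5.
Sum = Δt · [f(-2.75) + f(-2.5) + f(-2.25) + ...].
Sum = -8.03125.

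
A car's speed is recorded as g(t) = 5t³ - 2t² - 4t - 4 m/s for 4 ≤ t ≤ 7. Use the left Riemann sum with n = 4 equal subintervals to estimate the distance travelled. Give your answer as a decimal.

Δt = (7 − 4)/4 = 0.75.
Left endpoints: 4, 4.75, 5.5, 6.25.
g(4) = 268, g(4.75) = 467.734375, g(5.5) = 745.375, g(6.25) = 1113.578125.
Sum = Δt · [g(4) + g(4.75) + g(5.5) + g(6.25)].
Sum = 1946.015625.

1946.015625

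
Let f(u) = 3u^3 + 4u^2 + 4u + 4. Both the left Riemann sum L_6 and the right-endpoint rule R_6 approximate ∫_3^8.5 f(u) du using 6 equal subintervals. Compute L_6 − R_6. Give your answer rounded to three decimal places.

-1866.677

L_6 ≈ 3895.23336.
R_6 ≈ 5761.91045.
L_6 − R_6 ≈ -1866.677.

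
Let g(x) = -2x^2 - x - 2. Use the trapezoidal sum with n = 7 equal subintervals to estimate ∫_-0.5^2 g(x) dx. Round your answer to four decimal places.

-12.3980

Δx = (2 − (-0.5))/7 = 5/14.
g(-0.5) = -2, g(-1/7) = -93/49, g(3/14) = -113/49, g(4/7) = -158/49, g(13/14) = -228/49, g(9/7) = -323/49, g(23/14) = -443/49, g(2) = -12.
T_7 = (Δx/2)·[g(x_0) + 2g(x_1) + ... + 2g(x_{6}) + g(x_7)].
Sum ≈ -12.3980.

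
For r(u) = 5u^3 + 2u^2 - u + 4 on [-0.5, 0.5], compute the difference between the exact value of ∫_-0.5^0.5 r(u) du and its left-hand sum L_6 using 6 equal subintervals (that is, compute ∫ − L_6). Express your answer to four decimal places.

0.0116

Exact integral: ∫_-0.5^0.5 r(u) du ≈ 4.166667.
L_6 ≈ 4.155093.
Error ≈ 4.166667 − 4.155093 ≈ 0.0116.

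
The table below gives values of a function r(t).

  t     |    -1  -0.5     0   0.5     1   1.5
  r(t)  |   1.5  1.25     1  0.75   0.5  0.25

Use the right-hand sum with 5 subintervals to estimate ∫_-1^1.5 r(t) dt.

1.875

Δt = 0.5.
Sum = 0.5·[1.25 + 1 + 0.75 + 0.5 + 0.25] = 1.875.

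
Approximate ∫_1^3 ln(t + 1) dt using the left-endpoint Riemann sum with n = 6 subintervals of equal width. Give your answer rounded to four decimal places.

2.0410

Δt = (3 − 1)/6 = 1/3.
Left endpoints: 1, 4/3, 5/3, 2, 7/3, 8/3.
f(1) ≈ 0.6931, f(4/3) ≈ 0.8473, f(5/3) ≈ 0.9808, f(2) ≈ 1.0986, f(7/3) ≈ 1.2040, f(8/3) ≈ 1.2993.
Sum = Δt · [f(1) + f(4/3) + f(5/3) + ...].
Sum ≈ 2.0410.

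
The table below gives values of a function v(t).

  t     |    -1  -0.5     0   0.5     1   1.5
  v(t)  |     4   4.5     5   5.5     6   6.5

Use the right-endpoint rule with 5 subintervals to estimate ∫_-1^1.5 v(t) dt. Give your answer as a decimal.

13.75

Δt = 0.5.
Sum = 0.5·[4.5 + 5 + 5.5 + 6 + 6.5] = 13.75.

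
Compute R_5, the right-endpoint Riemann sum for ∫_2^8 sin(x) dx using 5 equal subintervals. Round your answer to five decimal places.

Δx = (8 − 2)/5 = 1.2.
Right endpoints: 3.2, 4.4, 5.6, 6.8, 8.
f(3.2) ≈ -0.05837, f(4.4) ≈ -0.95160, f(5.6) ≈ -0.63127, f(6.8) ≈ 0.49411, f(8) ≈ 0.98936.
Sum = Δx · [f(3.2) + f(4.4) + f(5.6) + f(6.8) + f(8)].
Sum ≈ -0.18933.

-0.18933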